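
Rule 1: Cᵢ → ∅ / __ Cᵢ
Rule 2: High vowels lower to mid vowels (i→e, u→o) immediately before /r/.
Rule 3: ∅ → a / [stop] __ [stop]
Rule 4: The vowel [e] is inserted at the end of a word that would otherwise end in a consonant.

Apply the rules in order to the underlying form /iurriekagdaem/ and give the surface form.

ioriekagadaeme

Rule 1 (degemination): /rr/ is a geminate; the first /r/ deletes. /iurriekagdaem/ → iuriekagdaem.
Rule 2 (pre-rhotic lowering): /u/ is a high vowel immediately before /r/, so it lowers to [o]. /iuriekagdaem/ → ioriekagdaem.
Rule 3 (stop-cluster a-epenthesis): /g/ and /d/ form a stop–stop cluster, so [a] is inserted between them. /ioriekagdaem/ → ioriekagadaem.
Rule 4 (final e-epenthesis): the form ends in the consonant /m/, so [e] is inserted word-finally. /ioriekagadaem/ → ioriekagadaeme.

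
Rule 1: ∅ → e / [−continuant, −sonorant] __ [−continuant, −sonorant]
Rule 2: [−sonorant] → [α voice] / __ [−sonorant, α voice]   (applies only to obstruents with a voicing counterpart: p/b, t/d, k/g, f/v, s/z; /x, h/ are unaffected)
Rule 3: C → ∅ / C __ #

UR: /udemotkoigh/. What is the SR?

Rule 1 (stop-cluster e-epenthesis): /t/ and /k/ form a stop–stop cluster, so [e] is inserted between them. /udemotkoigh/ → udemotekoigh.
Rule 2 (regressive voicing assimilation): /g/ precedes the voiceless obstruent /h/, so it devoices to [k] by assimilation. /udemotekoigh/ → udemotekoikh.
Rule 3 (final cluster simplification): /h/ is the second consonant of a word-final cluster /kh/, so it deletes. /udemotekoikh/ → udemotekoik.

udemotekoik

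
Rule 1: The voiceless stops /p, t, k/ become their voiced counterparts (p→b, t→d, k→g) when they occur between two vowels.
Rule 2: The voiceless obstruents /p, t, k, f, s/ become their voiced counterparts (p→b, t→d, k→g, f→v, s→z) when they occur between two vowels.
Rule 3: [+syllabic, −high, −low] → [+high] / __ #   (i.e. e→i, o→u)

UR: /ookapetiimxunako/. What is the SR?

oogabediimxunagu

Rule 1 (intervocalic voicing): /k/ is a voiceless stop between vowels /o/ and /a/, so it voices to [g]. /p/ is a voiceless stop between vowels /a/ and /e/, so it voices to [b]. /t/ is a voiceless stop between vowels /e/ and /i/, so it voices to [d]. /k/ is a voiceless stop between vowels /a/ and /o/, so it voices to [g]. /ookapetiimxunako/ → oogabediimxunago.
Rule 2 (intervocalic voicing): no segment meets the environment; /oogabediimxunago/ is unchanged.
Rule 3 (final vowel raising): /o/ is a mid vowel in word-final position, so it raises to [u]. /oogabediimxunago/ → oogabediimxunagu.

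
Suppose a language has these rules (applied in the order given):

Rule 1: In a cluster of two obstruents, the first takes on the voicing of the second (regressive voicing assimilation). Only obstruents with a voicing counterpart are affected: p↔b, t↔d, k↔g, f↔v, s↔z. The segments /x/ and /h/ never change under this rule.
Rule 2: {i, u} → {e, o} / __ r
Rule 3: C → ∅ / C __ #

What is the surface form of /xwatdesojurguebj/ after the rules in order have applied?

Rule 1 (regressive voicing assimilation): /t/ precedes the voiced obstruent /d/, so it voices to [d] by assimilation. /xwatdesojurguebj/ → xwaddesojurguebj.
Rule 2 (pre-rhotic lowering): /u/ is a high vowel immediately before /r/, so it lowers to [o]. /xwaddesojurguebj/ → xwaddesojorguebj.
Rule 3 (final cluster simplification): /j/ is the second consonant of a word-final cluster /bj/, so it deletes. /xwaddesojorguebj/ → xwaddesojorgueb.

xwaddesojorgueb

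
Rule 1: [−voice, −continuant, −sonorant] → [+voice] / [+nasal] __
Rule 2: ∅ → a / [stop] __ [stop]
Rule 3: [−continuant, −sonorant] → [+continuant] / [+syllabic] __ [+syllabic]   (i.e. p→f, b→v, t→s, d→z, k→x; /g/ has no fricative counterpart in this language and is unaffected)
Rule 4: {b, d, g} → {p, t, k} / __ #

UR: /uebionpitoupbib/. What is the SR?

Rule 1 (post-nasal voicing): /p/ is a voiceless stop immediately after the nasal /n/, so it voices to [b]. /uebionpitoupbib/ → uebionbitoupbib.
Rule 2 (stop-cluster a-epenthesis): /p/ and /b/ form a stop–stop cluster, so [a] is inserted between them. /uebionbitoupbib/ → uebionbitoupabib.
Rule 3 (intervocalic spirantization): /b/ is a stop between vowels /e/ and /i/, so it spirantizes to the fricative [v]. /t/ is a stop between vowels /i/ and /o/, so it spirantizes to the fricative [s]. /p/ is a stop between vowels /u/ and /a/, so it spirantizes to the fricative [f]. /b/ is a stop between vowels /a/ and /i/, so it spirantizes to the fricative [v]. /uebionbitoupabib/ → uevionbisoufavib.
Rule 4 (final devoicing): /b/ is a voiced stop in word-final position, so it devoices to [p]. /uevionbisoufavib/ → uevionbisoufavip.

uevionbisoufavip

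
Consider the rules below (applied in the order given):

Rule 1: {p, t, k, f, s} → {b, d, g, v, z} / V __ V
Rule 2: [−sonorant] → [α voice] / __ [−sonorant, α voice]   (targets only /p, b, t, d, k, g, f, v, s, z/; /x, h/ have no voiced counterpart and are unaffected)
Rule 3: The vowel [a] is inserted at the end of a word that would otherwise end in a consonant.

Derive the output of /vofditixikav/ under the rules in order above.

Rule 1 (intervocalic voicing): /t/ is a voiceless obstruent between vowels /i/ and /i/, so it voices to [d]. /k/ is a voiceless obstruent between vowels /i/ and /a/, so it voices to [g]. /vofditixikav/ → vofdidixigav.
Rule 2 (regressive voicing assimilation): /f/ precedes the voiced obstruent /d/, so it voices to [v] by assimilation. /vofdidixigav/ → vovdidixigav.
Rule 3 (final a-epenthesis): the form ends in the consonant /v/, so [a] is inserted word-finally. /vovdidixigav/ → vovdidixigava.

vovdidixigava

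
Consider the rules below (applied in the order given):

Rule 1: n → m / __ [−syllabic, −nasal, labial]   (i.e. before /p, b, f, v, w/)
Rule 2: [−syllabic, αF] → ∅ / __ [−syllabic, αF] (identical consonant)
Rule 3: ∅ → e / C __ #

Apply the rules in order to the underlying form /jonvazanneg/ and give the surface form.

Rule 1 (nasal place assimilation): /n/ precedes the labial consonant /v/, so it assimilates in place to [m]. /jonvazanneg/ → jomvazanneg.
Rule 2 (degemination): /nn/ is a geminate; the first /n/ deletes. /jomvazanneg/ → jomvazaneg.
Rule 3 (final e-epenthesis): the form ends in the consonant /g/, so [e] is inserted word-finally. /jomvazaneg/ → jomvazanege.

jomvazanege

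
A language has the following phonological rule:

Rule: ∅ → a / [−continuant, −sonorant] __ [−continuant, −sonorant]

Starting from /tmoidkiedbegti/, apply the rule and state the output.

tmoidakiedabegati

/d/ and /k/ form a stop–stop cluster, so [a] is inserted between them.
/d/ and /b/ form a stop–stop cluster, so [a] is inserted between them.
/g/ and /t/ form a stop–stop cluster, so [a] is inserted between them.
Surface form: [tmoidakiedabegati].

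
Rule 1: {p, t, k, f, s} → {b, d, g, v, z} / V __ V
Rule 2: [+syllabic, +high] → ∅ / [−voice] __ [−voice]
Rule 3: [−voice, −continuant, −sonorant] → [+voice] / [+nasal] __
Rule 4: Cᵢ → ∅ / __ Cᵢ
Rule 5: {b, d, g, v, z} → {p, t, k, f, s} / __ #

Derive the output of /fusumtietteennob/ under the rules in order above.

Rule 1 (intervocalic voicing): /s/ is a voiceless obstruent between vowels /u/ and /u/, so it voices to [z]. /fusumtietteennob/ → fuzumtietteennob.
Rule 2 (high vowel syncope): no segment meets the environment; /fuzumtietteennob/ is unchanged.
Rule 3 (post-nasal voicing): /t/ is a voiceless stop immediately after the nasal /m/, so it voices to [d]. /fuzumtietteennob/ → fuzumdietteennob.
Rule 4 (degemination): /tt/ is a geminate; the first /t/ deletes. /nn/ is a geminate; the first /n/ deletes. /fuzumdietteennob/ → fuzumdieteenob.
Rule 5 (final devoicing): /b/ is a voiced obstruent in word-final position, so it devoices to [p]. /fuzumdieteenob/ → fuzumdieteenop.

fuzumdieteenop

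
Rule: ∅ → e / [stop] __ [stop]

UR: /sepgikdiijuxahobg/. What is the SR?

sepegikediijuxahobeg

/p/ and /g/ form a stop–stop cluster, so [e] is inserted between them.
/k/ and /d/ form a stop–stop cluster, so [e] is inserted between them.
/b/ and /g/ form a stop–stop cluster, so [e] is inserted between them.
Surface form: [sepegikediijuxahobeg].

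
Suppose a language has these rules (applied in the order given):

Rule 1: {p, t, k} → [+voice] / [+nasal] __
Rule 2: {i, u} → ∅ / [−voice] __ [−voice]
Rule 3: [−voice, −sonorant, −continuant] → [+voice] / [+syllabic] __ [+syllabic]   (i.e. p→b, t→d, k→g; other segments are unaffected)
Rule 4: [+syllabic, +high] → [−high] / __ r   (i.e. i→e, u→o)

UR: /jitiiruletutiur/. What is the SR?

jidierulettior

Rule 1 (post-nasal voicing): no segment meets the environment; /jitiiruletutiur/ is unchanged.
Rule 2 (high vowel syncope): /u/ is a high vowel flanked by voiceless consonants /t/ and /t/, so it deletes. /jitiiruletutiur/ → jitiirulettiur.
Rule 3 (intervocalic voicing): /t/ is a voiceless stop between vowels /i/ and /i/, so it voices to [d]. /jitiirulettiur/ → jidiirulettiur.
Rule 4 (pre-rhotic lowering): /i/ is a high vowel immediately before /r/, so it lowers to [e]. /u/ is a high vowel immediately before /r/, so it lowers to [o]. /jidiirulettiur/ → jidierulettior.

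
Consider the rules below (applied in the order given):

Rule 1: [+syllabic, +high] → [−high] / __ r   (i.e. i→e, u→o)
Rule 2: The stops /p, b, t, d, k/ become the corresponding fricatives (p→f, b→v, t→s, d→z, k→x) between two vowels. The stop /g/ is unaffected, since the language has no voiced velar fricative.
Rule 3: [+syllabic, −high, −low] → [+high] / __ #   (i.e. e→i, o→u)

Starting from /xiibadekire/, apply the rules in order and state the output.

xiivazexeri

Rule 1 (pre-rhotic lowering): /i/ is a high vowel immediately before /r/, so it lowers to [e]. /xiibadekire/ → xiibadekere.
Rule 2 (intervocalic spirantization): /b/ is a stop between vowels /i/ and /a/, so it spirantizes to the fricative [v]. /d/ is a stop between vowels /a/ and /e/, so it spirantizes to the fricative [z]. /k/ is a stop between vowels /e/ and /e/, so it spirantizes to the fricative [x]. /xiibadekere/ → xiivazexere.
Rule 3 (final vowel raising): /e/ is a mid vowel in word-final position, so it raises to [i]. /xiivazexere/ → xiivazexeri.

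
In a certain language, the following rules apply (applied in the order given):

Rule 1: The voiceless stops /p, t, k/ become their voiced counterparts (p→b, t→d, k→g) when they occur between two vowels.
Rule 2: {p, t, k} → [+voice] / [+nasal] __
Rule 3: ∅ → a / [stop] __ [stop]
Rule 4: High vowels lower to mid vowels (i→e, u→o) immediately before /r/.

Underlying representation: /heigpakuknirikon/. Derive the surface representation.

heigapaguknerigon

Rule 1 (intervocalic voicing): /k/ is a voiceless stop between vowels /a/ and /u/, so it voices to [g]. /k/ is a voiceless stop between vowels /i/ and /o/, so it voices to [g]. /heigpakuknirikon/ → heigpaguknirigon.
Rule 2 (post-nasal voicing): no segment meets the environment; /heigpaguknirigon/ is unchanged.
Rule 3 (stop-cluster a-epenthesis): /g/ and /p/ form a stop–stop cluster, so [a] is inserted between them. /heigpaguknirigon/ → heigapaguknirigon.
Rule 4 (pre-rhotic lowering): /i/ is a high vowel immediately before /r/, so it lowers to [e]. /heigapaguknirigon/ → heigapaguknerigon.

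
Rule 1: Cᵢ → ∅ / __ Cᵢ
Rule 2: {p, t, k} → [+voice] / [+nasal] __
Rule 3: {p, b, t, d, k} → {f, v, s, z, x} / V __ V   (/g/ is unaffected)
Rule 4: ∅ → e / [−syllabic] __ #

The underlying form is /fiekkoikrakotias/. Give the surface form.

fiexoikraxosiase

Rule 1 (degemination): /kk/ is a geminate; the first /k/ deletes. /fiekkoikrakotias/ → fiekoikrakotias.
Rule 2 (post-nasal voicing): no segment meets the environment; /fiekoikrakotias/ is unchanged.
Rule 3 (intervocalic spirantization): /k/ is a stop between vowels /e/ and /o/, so it spirantizes to the fricative [x]. /k/ is a stop between vowels /a/ and /o/, so it spirantizes to the fricative [x]. /t/ is a stop between vowels /o/ and /i/, so it spirantizes to the fricative [s]. /fiekoikrakotias/ → fiexoikraxosias.
Rule 4 (final e-epenthesis): the form ends in the consonant /s/, so [e] is inserted word-finally. /fiexoikraxosias/ → fiexoikraxosiase.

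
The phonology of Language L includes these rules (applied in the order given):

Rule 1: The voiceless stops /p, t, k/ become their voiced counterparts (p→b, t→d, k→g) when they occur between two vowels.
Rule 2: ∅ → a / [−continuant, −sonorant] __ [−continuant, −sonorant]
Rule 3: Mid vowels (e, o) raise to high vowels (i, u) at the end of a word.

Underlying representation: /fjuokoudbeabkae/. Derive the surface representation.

Rule 1 (intervocalic voicing): /k/ is a voiceless stop between vowels /o/ and /o/, so it voices to [g]. /fjuokoudbeabkae/ → fjuogoudbeabkae.
Rule 2 (stop-cluster a-epenthesis): /d/ and /b/ form a stop–stop cluster, so [a] is inserted between them. /b/ and /k/ form a stop–stop cluster, so [a] is inserted between them. /fjuogoudbeabkae/ → fjuogoudabeabakae.
Rule 3 (final vowel raising): /e/ is a mid vowel in word-final position, so it raises to [i]. /fjuogoudabeabakae/ → fjuogoudabeabakai.

fjuogoudabeabakai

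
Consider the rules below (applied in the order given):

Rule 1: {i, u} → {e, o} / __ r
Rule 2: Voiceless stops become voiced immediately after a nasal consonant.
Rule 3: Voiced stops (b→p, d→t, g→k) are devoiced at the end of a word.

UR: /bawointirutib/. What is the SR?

bawoinderutip

Rule 1 (pre-rhotic lowering): /i/ is a high vowel immediately before /r/, so it lowers to [e]. /bawointirutib/ → bawointerutib.
Rule 2 (post-nasal voicing): /t/ is a voiceless stop immediately after the nasal /n/, so it voices to [d]. /bawointerutib/ → bawoinderutib.
Rule 3 (final devoicing): /b/ is a voiced stop in word-final position, so it devoices to [p]. /bawoinderutib/ → bawoinderutip.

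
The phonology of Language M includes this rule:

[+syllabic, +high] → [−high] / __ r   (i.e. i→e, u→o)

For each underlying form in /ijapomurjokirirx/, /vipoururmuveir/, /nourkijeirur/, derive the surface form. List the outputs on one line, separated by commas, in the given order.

/ijapomurjokirirx/: /u/ is a high vowel immediately before /r/, so it lowers to [o]. /i/ is a high vowel immediately before /r/, so it lowers to [e]. /i/ is a high vowel immediately before /r/, so it lowers to [e]. → [ijapomorjokererx].
/vipoururmuveir/: /u/ is a high vowel immediately before /r/, so it lowers to [o]. /u/ is a high vowel immediately before /r/, so it lowers to [o]. /i/ is a high vowel immediately before /r/, so it lowers to [e]. → [vipoorormuveer].
/nourkijeirur/: /u/ is a high vowel immediately before /r/, so it lowers to [o]. /i/ is a high vowel immediately before /r/, so it lowers to [e]. /u/ is a high vowel immediately before /r/, so it lowers to [o]. → [noorkijeeror].

ijapomorjokererx, vipoorormuveer, noorkijeeror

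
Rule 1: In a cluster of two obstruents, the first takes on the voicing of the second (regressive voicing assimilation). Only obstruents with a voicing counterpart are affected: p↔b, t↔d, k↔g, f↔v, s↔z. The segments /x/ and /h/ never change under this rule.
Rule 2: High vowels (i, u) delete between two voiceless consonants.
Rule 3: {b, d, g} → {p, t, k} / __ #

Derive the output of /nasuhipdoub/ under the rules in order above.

Rule 1 (regressive voicing assimilation): /p/ precedes the voiced obstruent /d/, so it voices to [b] by assimilation. /nasuhipdoub/ → nasuhibdoub.
Rule 2 (high vowel syncope): /u/ is a high vowel flanked by voiceless consonants /s/ and /h/, so it deletes. /nasuhibdoub/ → nashibdoub.
Rule 3 (final devoicing): /b/ is a voiced stop in word-final position, so it devoices to [p]. /nashibdoub/ → nashibdoup.

nashibdoup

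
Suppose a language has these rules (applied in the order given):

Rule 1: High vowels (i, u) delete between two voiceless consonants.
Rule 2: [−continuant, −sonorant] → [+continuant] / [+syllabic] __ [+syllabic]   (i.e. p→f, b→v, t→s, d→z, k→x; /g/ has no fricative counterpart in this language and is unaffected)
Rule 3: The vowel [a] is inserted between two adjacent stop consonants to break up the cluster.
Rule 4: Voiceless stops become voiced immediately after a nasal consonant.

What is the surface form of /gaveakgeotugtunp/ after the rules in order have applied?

gaveakageosugatunb

Rule 1 (high vowel syncope): no segment meets the environment; /gaveakgeotugtunp/ is unchanged.
Rule 2 (intervocalic spirantization): /t/ is a stop between vowels /o/ and /u/, so it spirantizes to the fricative [s]. /gaveakgeotugtunp/ → gaveakgeosugtunp.
Rule 3 (stop-cluster a-epenthesis): /k/ and /g/ form a stop–stop cluster, so [a] is inserted between them. /g/ and /t/ form a stop–stop cluster, so [a] is inserted between them. /gaveakgeosugtunp/ → gaveakageosugatunp.
Rule 4 (post-nasal voicing): /p/ is a voiceless stop immediately after the nasal /n/, so it voices to [b]. /gaveakageosugatunp/ → gaveakageosugatunb.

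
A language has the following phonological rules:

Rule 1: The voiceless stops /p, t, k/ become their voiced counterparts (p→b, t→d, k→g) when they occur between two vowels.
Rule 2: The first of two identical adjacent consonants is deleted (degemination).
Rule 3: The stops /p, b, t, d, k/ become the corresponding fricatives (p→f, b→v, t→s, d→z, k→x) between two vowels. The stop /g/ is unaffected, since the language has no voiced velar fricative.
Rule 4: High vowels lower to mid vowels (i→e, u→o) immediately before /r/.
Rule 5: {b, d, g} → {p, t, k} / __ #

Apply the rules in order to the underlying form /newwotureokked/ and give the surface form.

Rule 1 (intervocalic voicing): /t/ is a voiceless stop between vowels /o/ and /u/, so it voices to [d]. /newwotureokked/ → newwodureokked.
Rule 2 (degemination): /ww/ is a geminate; the first /w/ deletes. /kk/ is a geminate; the first /k/ deletes. /newwodureokked/ → newodureoked.
Rule 3 (intervocalic spirantization): /d/ is a stop between vowels /o/ and /u/, so it spirantizes to the fricative [z]. /k/ is a stop between vowels /o/ and /e/, so it spirantizes to the fricative [x]. /newodureoked/ → newozureoxed.
Rule 4 (pre-rhotic lowering): /u/ is a high vowel immediately before /r/, so it lowers to [o]. /newozureoxed/ → newozoreoxed.
Rule 5 (final devoicing): /d/ is a voiced stop in word-final position, so it devoices to [t]. /newozoreoxed/ → newozoreoxet.

newozoreoxet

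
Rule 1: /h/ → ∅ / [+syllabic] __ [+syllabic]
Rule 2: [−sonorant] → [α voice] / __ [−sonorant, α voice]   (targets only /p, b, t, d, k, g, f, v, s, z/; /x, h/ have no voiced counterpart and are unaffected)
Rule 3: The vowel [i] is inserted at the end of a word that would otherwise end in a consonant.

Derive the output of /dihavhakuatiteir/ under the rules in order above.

diafhakuatiteiri

Rule 1 (intervocalic h-deletion): /h/ occurs between vowels /i/ and /a/, so it deletes. /dihavhakuatiteir/ → diavhakuatiteir.
Rule 2 (regressive voicing assimilation): /v/ precedes the voiceless obstruent /h/, so it devoices to [f] by assimilation. /diavhakuatiteir/ → diafhakuatiteir.
Rule 3 (final i-epenthesis): the form ends in the consonant /r/, so [i] is inserted word-finally. /diafhakuatiteir/ → diafhakuatiteiri.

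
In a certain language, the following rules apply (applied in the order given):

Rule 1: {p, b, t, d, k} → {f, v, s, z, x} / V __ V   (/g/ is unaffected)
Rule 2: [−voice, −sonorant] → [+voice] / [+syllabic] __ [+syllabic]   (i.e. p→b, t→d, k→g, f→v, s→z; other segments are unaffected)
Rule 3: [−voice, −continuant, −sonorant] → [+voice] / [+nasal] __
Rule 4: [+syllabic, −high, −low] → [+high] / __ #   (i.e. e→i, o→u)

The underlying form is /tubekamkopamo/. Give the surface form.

Rule 1 (intervocalic spirantization): /b/ is a stop between vowels /u/ and /e/, so it spirantizes to the fricative [v]. /k/ is a stop between vowels /e/ and /a/, so it spirantizes to the fricative [x]. /p/ is a stop between vowels /o/ and /a/, so it spirantizes to the fricative [f]. /tubekamkopamo/ → tuvexamkofamo.
Rule 2 (intervocalic voicing): /f/ is a voiceless obstruent between vowels /o/ and /a/, so it voices to [v]. /tuvexamkofamo/ → tuvexamkovamo.
Rule 3 (post-nasal voicing): /k/ is a voiceless stop immediately after the nasal /m/, so it voices to [g]. /tuvexamkovamo/ → tuvexamgovamo.
Rule 4 (final vowel raising): /o/ is a mid vowel in word-final position, so it raises to [u]. /tuvexamgovamo/ → tuvexamgovamu.

tuvexamgovamu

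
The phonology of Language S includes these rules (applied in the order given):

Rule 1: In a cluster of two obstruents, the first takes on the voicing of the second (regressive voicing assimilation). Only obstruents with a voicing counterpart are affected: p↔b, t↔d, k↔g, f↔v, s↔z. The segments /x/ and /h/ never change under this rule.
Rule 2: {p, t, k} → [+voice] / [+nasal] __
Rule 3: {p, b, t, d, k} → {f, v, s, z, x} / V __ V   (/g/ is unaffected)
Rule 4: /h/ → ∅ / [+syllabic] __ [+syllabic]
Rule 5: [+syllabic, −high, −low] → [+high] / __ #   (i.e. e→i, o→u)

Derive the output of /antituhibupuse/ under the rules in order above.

Rule 1 (regressive voicing assimilation): no segment meets the environment; /antituhibupuse/ is unchanged.
Rule 2 (post-nasal voicing): /t/ is a voiceless stop immediately after the nasal /n/, so it voices to [d]. /antituhibupuse/ → andituhibupuse.
Rule 3 (intervocalic spirantization): /t/ is a stop between vowels /i/ and /u/, so it spirantizes to the fricative [s]. /b/ is a stop between vowels /i/ and /u/, so it spirantizes to the fricative [v]. /p/ is a stop between vowels /u/ and /u/, so it spirantizes to the fricative [f]. /andituhibupuse/ → andisuhivufuse.
Rule 4 (intervocalic h-deletion): /h/ occurs between vowels /u/ and /i/, so it deletes. /andisuhivufuse/ → andisuivufuse.
Rule 5 (final vowel raising): /e/ is a mid vowel in word-final position, so it raises to [i]. /andisuivufuse/ → andisuivufusi.

andisuivufusi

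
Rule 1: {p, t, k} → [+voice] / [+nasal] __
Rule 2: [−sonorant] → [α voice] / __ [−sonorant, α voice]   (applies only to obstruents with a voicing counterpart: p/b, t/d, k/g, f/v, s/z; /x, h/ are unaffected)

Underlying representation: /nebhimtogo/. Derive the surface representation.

Rule 1 (post-nasal voicing): /t/ is a voiceless stop immediately after the nasal /m/, so it voices to [d]. /nebhimtogo/ → nebhimdogo.
Rule 2 (regressive voicing assimilation): /b/ precedes the voiceless obstruent /h/, so it devoices to [p] by assimilation. /nebhimdogo/ → nephimdogo.

nephimdogo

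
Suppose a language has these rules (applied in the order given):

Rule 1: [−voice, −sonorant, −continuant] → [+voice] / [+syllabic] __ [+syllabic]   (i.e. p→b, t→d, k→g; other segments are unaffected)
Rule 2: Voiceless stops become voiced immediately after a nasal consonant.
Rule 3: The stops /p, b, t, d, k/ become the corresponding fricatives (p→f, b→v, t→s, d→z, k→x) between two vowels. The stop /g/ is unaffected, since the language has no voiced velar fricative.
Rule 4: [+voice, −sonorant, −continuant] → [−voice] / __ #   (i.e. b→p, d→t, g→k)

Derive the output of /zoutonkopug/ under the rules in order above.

zouzongovuk

Rule 1 (intervocalic voicing): /t/ is a voiceless stop between vowels /u/ and /o/, so it voices to [d]. /p/ is a voiceless stop between vowels /o/ and /u/, so it voices to [b]. /zoutonkopug/ → zoudonkobug.
Rule 2 (post-nasal voicing): /k/ is a voiceless stop immediately after the nasal /n/, so it voices to [g]. /zoudonkobug/ → zoudongobug.
Rule 3 (intervocalic spirantization): /d/ is a stop between vowels /u/ and /o/, so it spirantizes to the fricative [z]. /b/ is a stop between vowels /o/ and /u/, so it spirantizes to the fricative [v]. /zoudongobug/ → zouzongovug.
Rule 4 (final devoicing): /g/ is a voiced stop in word-final position, so it devoices to [k]. /zouzongovug/ → zouzongovuk.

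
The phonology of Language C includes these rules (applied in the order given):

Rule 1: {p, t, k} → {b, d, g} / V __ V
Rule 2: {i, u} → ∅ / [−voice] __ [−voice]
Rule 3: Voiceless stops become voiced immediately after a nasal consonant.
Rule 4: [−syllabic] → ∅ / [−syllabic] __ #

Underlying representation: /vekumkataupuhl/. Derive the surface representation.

vegumgadaubuh

Rule 1 (intervocalic voicing): /k/ is a voiceless stop between vowels /e/ and /u/, so it voices to [g]. /t/ is a voiceless stop between vowels /a/ and /a/, so it voices to [d]. /p/ is a voiceless stop between vowels /u/ and /u/, so it voices to [b]. /vekumkataupuhl/ → vegumkadaubuhl.
Rule 2 (high vowel syncope): no segment meets the environment; /vegumkadaubuhl/ is unchanged.
Rule 3 (post-nasal voicing): /k/ is a voiceless stop immediately after the nasal /m/, so it voices to [g]. /vegumkadaubuhl/ → vegumgadaubuhl.
Rule 4 (final cluster simplification): /l/ is the second consonant of a word-final cluster /hl/, so it deletes. /vegumgadaubuhl/ → vegumgadaubuh.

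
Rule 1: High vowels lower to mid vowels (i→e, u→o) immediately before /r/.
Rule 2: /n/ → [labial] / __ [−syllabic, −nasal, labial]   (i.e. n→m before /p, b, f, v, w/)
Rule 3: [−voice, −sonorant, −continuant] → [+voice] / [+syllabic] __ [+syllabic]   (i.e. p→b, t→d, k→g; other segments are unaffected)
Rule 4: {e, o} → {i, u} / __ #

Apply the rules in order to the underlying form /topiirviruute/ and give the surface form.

tobierveruudi

Rule 1 (pre-rhotic lowering): /i/ is a high vowel immediately before /r/, so it lowers to [e]. /i/ is a high vowel immediately before /r/, so it lowers to [e]. /topiirviruute/ → topierveruute.
Rule 2 (nasal place assimilation): no segment meets the environment; /topierveruute/ is unchanged.
Rule 3 (intervocalic voicing): /p/ is a voiceless stop between vowels /o/ and /i/, so it voices to [b]. /t/ is a voiceless stop between vowels /u/ and /e/, so it voices to [d]. /topierveruute/ → tobierveruude.
Rule 4 (final vowel raising): /e/ is a mid vowel in word-final position, so it raises to [i]. /tobierveruude/ → tobierveruudi.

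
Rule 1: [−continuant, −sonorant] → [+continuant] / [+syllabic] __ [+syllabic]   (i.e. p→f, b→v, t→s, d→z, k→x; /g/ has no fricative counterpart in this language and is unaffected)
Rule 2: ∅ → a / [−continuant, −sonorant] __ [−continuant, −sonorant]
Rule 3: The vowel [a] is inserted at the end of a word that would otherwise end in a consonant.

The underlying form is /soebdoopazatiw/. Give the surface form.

Rule 1 (intervocalic spirantization): /p/ is a stop between vowels /o/ and /a/, so it spirantizes to the fricative [f]. /t/ is a stop between vowels /a/ and /i/, so it spirantizes to the fricative [s]. /soebdoopazatiw/ → soebdoofazasiw.
Rule 2 (stop-cluster a-epenthesis): /b/ and /d/ form a stop–stop cluster, so [a] is inserted between them. /soebdoofazasiw/ → soebadoofazasiw.
Rule 3 (final a-epenthesis): the form ends in the consonant /w/, so [a] is inserted word-finally. /soebadoofazasiw/ → soebadoofazasiwa.

soebadoofazasiwa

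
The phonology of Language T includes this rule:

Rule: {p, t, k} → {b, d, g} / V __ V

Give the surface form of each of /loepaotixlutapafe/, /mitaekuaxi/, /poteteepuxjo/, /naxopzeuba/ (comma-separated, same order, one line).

/loepaotixlutapafe/: /p/ is a voiceless stop between vowels /e/ and /a/, so it voices to [b]. /t/ is a voiceless stop between vowels /o/ and /i/, so it voices to [d]. /t/ is a voiceless stop between vowels /u/ and /a/, so it voices to [d]. /p/ is a voiceless stop between vowels /a/ and /a/, so it voices to [b]. → [loebaodixludabafe].
/mitaekuaxi/: /t/ is a voiceless stop between vowels /i/ and /a/, so it voices to [d]. /k/ is a voiceless stop between vowels /e/ and /u/, so it voices to [g]. → [midaeguaxi].
/poteteepuxjo/: /t/ is a voiceless stop between vowels /o/ and /e/, so it voices to [d]. /t/ is a voiceless stop between vowels /e/ and /e/, so it voices to [d]. /p/ is a voiceless stop between vowels /e/ and /u/, so it voices to [b]. → [podedeebuxjo].
/naxopzeuba/: the rule's environment is not met; surfaces unchanged as [naxopzeuba].

loebaodixludabafe, midaeguaxi, podedeebuxjo, naxopzeuba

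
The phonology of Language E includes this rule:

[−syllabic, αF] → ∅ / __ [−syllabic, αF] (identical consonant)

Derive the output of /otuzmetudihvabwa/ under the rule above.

No segment of /otuzmetudihvabwa/ meets the structural description of the rule, so the form surfaces unchanged.

otuzmetudihvabwa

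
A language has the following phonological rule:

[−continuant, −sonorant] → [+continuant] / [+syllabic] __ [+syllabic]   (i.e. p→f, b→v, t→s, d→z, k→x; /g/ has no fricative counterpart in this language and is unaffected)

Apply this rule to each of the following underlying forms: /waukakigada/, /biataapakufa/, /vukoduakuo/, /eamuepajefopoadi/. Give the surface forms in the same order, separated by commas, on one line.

wauxaxigaza, biasaafaxufa, vuxozuaxuo, eamuefajefofoazi

/waukakigada/: /k/ is a stop between vowels /u/ and /a/, so it spirantizes to the fricative [x]. /k/ is a stop between vowels /a/ and /i/, so it spirantizes to the fricative [x]. /d/ is a stop between vowels /a/ and /a/, so it spirantizes to the fricative [z]. → [wauxaxigaza].
/biataapakufa/: /t/ is a stop between vowels /a/ and /a/, so it spirantizes to the fricative [s]. /p/ is a stop between vowels /a/ and /a/, so it spirantizes to the fricative [f]. /k/ is a stop between vowels /a/ and /u/, so it spirantizes to the fricative [x]. → [biasaafaxufa].
/vukoduakuo/: /k/ is a stop between vowels /u/ and /o/, so it spirantizes to the fricative [x]. /d/ is a stop between vowels /o/ and /u/, so it spirantizes to the fricative [z]. /k/ is a stop between vowels /a/ and /u/, so it spirantizes to the fricative [x]. → [vuxozuaxuo].
/eamuepajefopoadi/: /p/ is a stop between vowels /e/ and /a/, so it spirantizes to the fricative [f]. /p/ is a stop between vowels /o/ and /o/, so it spirantizes to the fricative [f]. /d/ is a stop between vowels /a/ and /i/, so it spirantizes to the fricative [z]. → [eamuefajefofoazi].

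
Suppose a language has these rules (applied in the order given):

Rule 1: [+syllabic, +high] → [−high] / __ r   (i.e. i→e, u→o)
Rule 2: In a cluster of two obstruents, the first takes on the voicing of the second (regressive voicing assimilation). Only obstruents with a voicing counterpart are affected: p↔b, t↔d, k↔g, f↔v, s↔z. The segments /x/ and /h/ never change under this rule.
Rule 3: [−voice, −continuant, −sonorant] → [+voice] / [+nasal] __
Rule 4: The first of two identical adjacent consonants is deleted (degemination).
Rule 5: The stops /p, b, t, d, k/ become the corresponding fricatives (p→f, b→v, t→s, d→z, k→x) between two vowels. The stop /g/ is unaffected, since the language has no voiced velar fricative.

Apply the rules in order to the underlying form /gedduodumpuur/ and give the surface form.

gezuozumbuor

Rule 1 (pre-rhotic lowering): /u/ is a high vowel immediately before /r/, so it lowers to [o]. /gedduodumpuur/ → gedduodumpuor.
Rule 2 (regressive voicing assimilation): no segment meets the environment; /gedduodumpuor/ is unchanged.
Rule 3 (post-nasal voicing): /p/ is a voiceless stop immediately after the nasal /m/, so it voices to [b]. /gedduodumpuor/ → gedduodumbuor.
Rule 4 (degemination): /dd/ is a geminate; the first /d/ deletes. /gedduodumbuor/ → geduodumbuor.
Rule 5 (intervocalic spirantization): /d/ is a stop between vowels /e/ and /u/, so it spirantizes to the fricative [z]. /d/ is a stop between vowels /o/ and /u/, so it spirantizes to the fricative [z]. /geduodumbuor/ → gezuozumbuor.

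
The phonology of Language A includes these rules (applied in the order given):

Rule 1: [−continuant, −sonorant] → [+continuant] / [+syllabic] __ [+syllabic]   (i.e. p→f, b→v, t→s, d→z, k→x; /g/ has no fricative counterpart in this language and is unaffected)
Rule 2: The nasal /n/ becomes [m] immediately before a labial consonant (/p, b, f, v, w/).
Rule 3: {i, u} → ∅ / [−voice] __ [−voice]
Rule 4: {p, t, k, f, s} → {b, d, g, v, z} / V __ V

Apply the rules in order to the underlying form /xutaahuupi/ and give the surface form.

xsaahuuvi

Rule 1 (intervocalic spirantization): /t/ is a stop between vowels /u/ and /a/, so it spirantizes to the fricative [s]. /p/ is a stop between vowels /u/ and /i/, so it spirantizes to the fricative [f]. /xutaahuupi/ → xusaahuufi.
Rule 2 (nasal place assimilation): no segment meets the environment; /xusaahuufi/ is unchanged.
Rule 3 (high vowel syncope): /u/ is a high vowel flanked by voiceless consonants /x/ and /s/, so it deletes. /xusaahuufi/ → xsaahuufi.
Rule 4 (intervocalic voicing): /f/ is a voiceless obstruent between vowels /u/ and /i/, so it voices to [v]. /xsaahuufi/ → xsaahuuvi.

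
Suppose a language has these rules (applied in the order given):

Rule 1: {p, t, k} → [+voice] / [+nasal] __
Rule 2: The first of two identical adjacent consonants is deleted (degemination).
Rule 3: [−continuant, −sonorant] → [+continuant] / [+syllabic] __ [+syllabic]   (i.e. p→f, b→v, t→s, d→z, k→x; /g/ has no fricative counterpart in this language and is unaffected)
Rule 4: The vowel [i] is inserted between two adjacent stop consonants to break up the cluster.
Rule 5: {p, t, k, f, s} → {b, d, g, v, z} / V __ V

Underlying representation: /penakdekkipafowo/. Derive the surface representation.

penagidexivavowo

Rule 1 (post-nasal voicing): no segment meets the environment; /penakdekkipafowo/ is unchanged.
Rule 2 (degemination): /kk/ is a geminate; the first /k/ deletes. /penakdekkipafowo/ → penakdekipafowo.
Rule 3 (intervocalic spirantization): /k/ is a stop between vowels /e/ and /i/, so it spirantizes to the fricative [x]. /p/ is a stop between vowels /i/ and /a/, so it spirantizes to the fricative [f]. /penakdekipafowo/ → penakdexifafowo.
Rule 4 (stop-cluster i-epenthesis): /k/ and /d/ form a stop–stop cluster, so [i] is inserted between them. /penakdexifafowo/ → penakidexifafowo.
Rule 5 (intervocalic voicing): /k/ is a voiceless obstruent between vowels /a/ and /i/, so it voices to [g]. /f/ is a voiceless obstruent between vowels /i/ and /a/, so it voices to [v]. /f/ is a voiceless obstruent between vowels /a/ and /o/, so it voices to [v]. /penakidexifafowo/ → penagidexivavowo.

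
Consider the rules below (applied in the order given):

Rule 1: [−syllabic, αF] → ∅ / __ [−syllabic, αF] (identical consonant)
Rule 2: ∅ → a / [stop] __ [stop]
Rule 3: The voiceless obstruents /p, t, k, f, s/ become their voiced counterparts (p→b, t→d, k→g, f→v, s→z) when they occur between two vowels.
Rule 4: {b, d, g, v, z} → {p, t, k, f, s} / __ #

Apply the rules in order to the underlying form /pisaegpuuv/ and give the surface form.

Rule 1 (degemination): no segment meets the environment; /pisaegpuuv/ is unchanged.
Rule 2 (stop-cluster a-epenthesis): /g/ and /p/ form a stop–stop cluster, so [a] is inserted between them. /pisaegpuuv/ → pisaegapuuv.
Rule 3 (intervocalic voicing): /s/ is a voiceless obstruent between vowels /i/ and /a/, so it voices to [z]. /p/ is a voiceless obstruent between vowels /a/ and /u/, so it voices to [b]. /pisaegapuuv/ → pizaegabuuv.
Rule 4 (final devoicing): /v/ is a voiced obstruent in word-final position, so it devoices to [f]. /pizaegabuuv/ → pizaegabuuf.

pizaegabuuf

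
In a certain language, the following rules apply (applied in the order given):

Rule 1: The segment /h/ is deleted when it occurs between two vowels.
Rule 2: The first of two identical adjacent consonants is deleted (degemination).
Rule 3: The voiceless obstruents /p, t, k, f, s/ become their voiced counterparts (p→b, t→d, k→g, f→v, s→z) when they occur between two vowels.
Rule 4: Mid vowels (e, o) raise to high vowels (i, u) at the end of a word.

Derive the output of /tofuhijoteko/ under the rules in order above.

Rule 1 (intervocalic h-deletion): /h/ occurs between vowels /u/ and /i/, so it deletes. /tofuhijoteko/ → tofuijoteko.
Rule 2 (degemination): no segment meets the environment; /tofuijoteko/ is unchanged.
Rule 3 (intervocalic voicing): /f/ is a voiceless obstruent between vowels /o/ and /u/, so it voices to [v]. /t/ is a voiceless obstruent between vowels /o/ and /e/, so it voices to [d]. /k/ is a voiceless obstruent between vowels /e/ and /o/, so it voices to [g]. /tofuijoteko/ → tovuijodego.
Rule 4 (final vowel raising): /o/ is a mid vowel in word-final position, so it raises to [u]. /tovuijodego/ → tovuijodegu.

tovuijodegu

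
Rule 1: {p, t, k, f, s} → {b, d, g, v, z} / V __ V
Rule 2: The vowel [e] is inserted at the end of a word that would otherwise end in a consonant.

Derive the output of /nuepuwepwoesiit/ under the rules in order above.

nuebuwepwoeziite

Rule 1 (intervocalic voicing): /p/ is a voiceless obstruent between vowels /e/ and /u/, so it voices to [b]. /s/ is a voiceless obstruent between vowels /e/ and /i/, so it voices to [z]. /nuepuwepwoesiit/ → nuebuwepwoeziit.
Rule 2 (final e-epenthesis): the form ends in the consonant /t/, so [e] is inserted word-finally. /nuebuwepwoeziit/ → nuebuwepwoeziite.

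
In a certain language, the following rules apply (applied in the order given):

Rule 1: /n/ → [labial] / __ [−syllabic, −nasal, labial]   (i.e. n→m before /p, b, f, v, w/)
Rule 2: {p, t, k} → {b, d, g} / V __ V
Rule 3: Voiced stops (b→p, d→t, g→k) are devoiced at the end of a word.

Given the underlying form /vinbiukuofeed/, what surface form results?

vimbiuguofeet

Rule 1 (nasal place assimilation): /n/ precedes the labial consonant /b/, so it assimilates in place to [m]. /vinbiukuofeed/ → vimbiukuofeed.
Rule 2 (intervocalic voicing): /k/ is a voiceless stop between vowels /u/ and /u/, so it voices to [g]. /vimbiukuofeed/ → vimbiuguofeed.
Rule 3 (final devoicing): /d/ is a voiced stop in word-final position, so it devoices to [t]. /vimbiuguofeed/ → vimbiuguofeet.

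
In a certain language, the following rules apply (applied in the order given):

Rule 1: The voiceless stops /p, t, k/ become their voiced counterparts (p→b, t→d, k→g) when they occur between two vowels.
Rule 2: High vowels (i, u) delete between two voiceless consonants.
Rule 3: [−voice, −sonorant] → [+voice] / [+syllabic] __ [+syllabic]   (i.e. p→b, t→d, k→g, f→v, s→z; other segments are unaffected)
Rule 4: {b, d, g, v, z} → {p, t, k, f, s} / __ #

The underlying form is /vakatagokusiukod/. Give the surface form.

vagadagoguziugot

Rule 1 (intervocalic voicing): /k/ is a voiceless stop between vowels /a/ and /a/, so it voices to [g]. /t/ is a voiceless stop between vowels /a/ and /a/, so it voices to [d]. /k/ is a voiceless stop between vowels /o/ and /u/, so it voices to [g]. /k/ is a voiceless stop between vowels /u/ and /o/, so it voices to [g]. /vakatagokusiukod/ → vagadagogusiugod.
Rule 2 (high vowel syncope): no segment meets the environment; /vagadagogusiugod/ is unchanged.
Rule 3 (intervocalic voicing): /s/ is a voiceless obstruent between vowels /u/ and /i/, so it voices to [z]. /vagadagogusiugod/ → vagadagoguziugod.
Rule 4 (final devoicing): /d/ is a voiced obstruent in word-final position, so it devoices to [t]. /vagadagoguziugod/ → vagadagoguziugot.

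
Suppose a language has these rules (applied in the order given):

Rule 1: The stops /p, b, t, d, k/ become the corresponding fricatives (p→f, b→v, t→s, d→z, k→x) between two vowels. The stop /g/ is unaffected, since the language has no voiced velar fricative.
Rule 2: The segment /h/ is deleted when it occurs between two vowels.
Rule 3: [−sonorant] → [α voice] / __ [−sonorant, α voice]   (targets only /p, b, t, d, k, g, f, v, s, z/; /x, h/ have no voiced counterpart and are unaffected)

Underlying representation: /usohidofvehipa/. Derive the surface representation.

Rule 1 (intervocalic spirantization): /d/ is a stop between vowels /i/ and /o/, so it spirantizes to the fricative [z]. /p/ is a stop between vowels /i/ and /a/, so it spirantizes to the fricative [f]. /usohidofvehipa/ → usohizofvehifa.
Rule 2 (intervocalic h-deletion): /h/ occurs between vowels /o/ and /i/, so it deletes. /h/ occurs between vowels /e/ and /i/, so it deletes. /usohizofvehifa/ → usoizofveifa.
Rule 3 (regressive voicing assimilation): /f/ precedes the voiced obstruent /v/, so it voices to [v] by assimilation. /usoizofveifa/ → usoizovveifa.

usoizovveifa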